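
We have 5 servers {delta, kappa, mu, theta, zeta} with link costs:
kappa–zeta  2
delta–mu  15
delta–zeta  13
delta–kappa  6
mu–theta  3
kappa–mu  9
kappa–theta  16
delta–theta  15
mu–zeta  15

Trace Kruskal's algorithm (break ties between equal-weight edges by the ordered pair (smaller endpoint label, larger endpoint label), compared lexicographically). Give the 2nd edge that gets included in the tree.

Sort edges by weight, then run Kruskal:
kappa–zeta (2): add — endpoints in different components.
mu–theta (3): add — endpoints in different components.
delta–kappa (6): add — endpoints in different components.
kappa–mu (9): add — endpoints in different components.
The 2nd edge added is mu–theta.

mu-theta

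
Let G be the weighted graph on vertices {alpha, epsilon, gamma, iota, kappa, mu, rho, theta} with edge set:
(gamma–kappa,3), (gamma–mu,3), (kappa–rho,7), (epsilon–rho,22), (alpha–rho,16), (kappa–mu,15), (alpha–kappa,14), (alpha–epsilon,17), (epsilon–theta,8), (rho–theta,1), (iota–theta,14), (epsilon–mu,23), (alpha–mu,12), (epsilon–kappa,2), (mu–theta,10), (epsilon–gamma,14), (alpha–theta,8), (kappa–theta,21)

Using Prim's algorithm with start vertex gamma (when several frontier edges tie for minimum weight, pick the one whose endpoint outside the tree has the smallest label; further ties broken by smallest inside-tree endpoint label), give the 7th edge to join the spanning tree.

Grow the tree from gamma using Prim:
Step 1: cheapest edge leaving the tree is gamma–kappa (3); add kappa.
Step 2: cheapest edge leaving the tree is epsilon–kappa (2); add epsilon.
Step 3: cheapest edge leaving the tree is gamma–mu (3); add mu.
Step 4: cheapest edge leaving the tree is kappa–rho (7); add rho.
Step 5: cheapest edge leaving the tree is rho–theta (1); add theta.
Step 6: cheapest edge leaving the tree is alpha–theta (8); add alpha.
Step 7: cheapest edge leaving the tree is iota–theta (14); add iota.
The 7th edge added is iota–theta.

iota-theta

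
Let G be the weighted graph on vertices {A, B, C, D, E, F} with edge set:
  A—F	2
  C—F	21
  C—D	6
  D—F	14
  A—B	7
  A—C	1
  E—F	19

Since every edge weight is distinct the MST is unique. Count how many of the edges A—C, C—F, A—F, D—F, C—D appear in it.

Sort edges by weight, then run Kruskal:
A—C (1): add — endpoints in different components.
A—F (2): add — endpoints in different components.
C—D (6): add — endpoints in different components.
A—B (7): add — endpoints in different components.
D—F (14): skip — D and F already connected.
E—F (19): add — endpoints in different components.
MST edge set: {A—C, A—F, C—D, A—B, E—F}.
Of the listed edges, {A—C, A—F, C—D} are in the MST → 3.

3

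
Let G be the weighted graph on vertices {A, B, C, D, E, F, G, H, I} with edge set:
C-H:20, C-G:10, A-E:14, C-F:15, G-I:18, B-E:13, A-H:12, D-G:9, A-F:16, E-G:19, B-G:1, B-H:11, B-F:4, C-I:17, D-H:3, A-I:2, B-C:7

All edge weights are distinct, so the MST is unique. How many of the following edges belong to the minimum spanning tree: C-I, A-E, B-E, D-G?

2

Kruskal's algorithm — process edges by increasing weight (ties by edge label):
B-G (1): add — endpoints in different components.
A-I (2): add — endpoints in different components.
D-H (3): add — endpoints in different components.
B-F (4): add — endpoints in different components.
B-C (7): add — endpoints in different components.
D-G (9): add — endpoints in different components.
C-G (10): skip — C and G already connected.
B-H (11): skip — B and H already connected.
A-H (12): add — endpoints in different components.
B-E (13): add — endpoints in different components.
MST edge set: {B-G, A-I, D-H, B-F, B-C, D-G, A-H, B-E}.
Of the listed edges, {B-E, D-G} are in the MST → 2.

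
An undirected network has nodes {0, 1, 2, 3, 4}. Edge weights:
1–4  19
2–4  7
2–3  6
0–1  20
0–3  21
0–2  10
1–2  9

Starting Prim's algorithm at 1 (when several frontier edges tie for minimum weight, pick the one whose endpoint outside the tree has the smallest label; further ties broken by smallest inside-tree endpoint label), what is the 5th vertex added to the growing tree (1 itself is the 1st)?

0

Grow the tree from 1 using Prim:
Step 1: cheapest edge leaving the tree is 1–2 (9); add 2.
Step 2: cheapest edge leaving the tree is 2–3 (6); add 3.
Step 3: cheapest edge leaving the tree is 2–4 (7); add 4.
Step 4: cheapest edge leaving the tree is 0–2 (10); add 0.
Vertex order: 1, 2, 3, 4, 0. The 5th vertex is 0.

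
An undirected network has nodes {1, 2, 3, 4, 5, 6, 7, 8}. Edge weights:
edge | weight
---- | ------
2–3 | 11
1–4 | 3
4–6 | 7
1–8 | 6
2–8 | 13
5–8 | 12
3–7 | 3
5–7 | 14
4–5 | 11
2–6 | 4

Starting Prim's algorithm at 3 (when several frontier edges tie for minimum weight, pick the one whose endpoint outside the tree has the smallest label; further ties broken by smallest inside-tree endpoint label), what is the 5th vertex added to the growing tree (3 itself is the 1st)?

4

Grow the tree from 3 using Prim:
Step 1: cheapest edge leaving the tree is 3–7 (3); add 7.
Step 2: cheapest edge leaving the tree is 2–3 (11); add 2.
Step 3: cheapest edge leaving the tree is 2–6 (4); add 6.
Step 4: cheapest edge leaving the tree is 4–6 (7); add 4.
Step 5: cheapest edge leaving the tree is 1–4 (3); add 1.
Step 6: cheapest edge leaving the tree is 1–8 (6); add 8.
Step 7: cheapest edge leaving the tree is 4–5 (11); add 5.
Vertex order: 3, 7, 2, 6, 4, 1, 8, 5. The 5th vertex is 4.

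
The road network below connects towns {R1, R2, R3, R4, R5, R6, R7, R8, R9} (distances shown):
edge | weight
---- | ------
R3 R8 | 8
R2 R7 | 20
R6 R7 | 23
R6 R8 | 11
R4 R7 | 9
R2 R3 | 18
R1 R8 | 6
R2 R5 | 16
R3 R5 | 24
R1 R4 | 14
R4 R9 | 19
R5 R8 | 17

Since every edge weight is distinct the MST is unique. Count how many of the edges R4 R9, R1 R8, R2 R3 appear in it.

2

Kruskal: consider edges lightest-first.
R1 R8 (6): add — endpoints in different components.
R3 R8 (8): add — endpoints in different components.
R4 R7 (9): add — endpoints in different components.
R6 R8 (11): add — endpoints in different components.
R1 R4 (14): add — endpoints in different components.
R2 R5 (16): add — endpoints in different components.
R5 R8 (17): add — endpoints in different components.
R2 R3 (18): skip — R2 and R3 already connected.
R4 R9 (19): add — endpoints in different components.
MST edge set: {R1 R8, R3 R8, R4 R7, R6 R8, R1 R4, R2 R5, R5 R8, R4 R9}.
Of the listed edges, {R4 R9, R1 R8} are in the MST → 2.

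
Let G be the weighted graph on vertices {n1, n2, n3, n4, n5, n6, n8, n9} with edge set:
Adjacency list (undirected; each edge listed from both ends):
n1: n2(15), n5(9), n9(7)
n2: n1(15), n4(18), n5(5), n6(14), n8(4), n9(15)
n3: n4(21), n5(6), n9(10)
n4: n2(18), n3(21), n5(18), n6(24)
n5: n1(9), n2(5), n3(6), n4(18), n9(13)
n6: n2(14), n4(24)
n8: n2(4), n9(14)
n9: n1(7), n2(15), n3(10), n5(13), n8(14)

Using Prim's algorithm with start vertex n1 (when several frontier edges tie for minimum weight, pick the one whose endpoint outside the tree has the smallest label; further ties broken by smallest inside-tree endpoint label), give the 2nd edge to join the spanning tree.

n1-n5

Prim, starting at n1.
Step 1: cheapest edge leaving the tree is n1–n9 (7); add n9.
Step 2: cheapest edge leaving the tree is n1–n5 (9); add n5.
Step 3: cheapest edge leaving the tree is n2–n5 (5); add n2.
Step 4: cheapest edge leaving the tree is n2–n8 (4); add n8.
Step 5: cheapest edge leaving the tree is n3–n5 (6); add n3.
Step 6: cheapest edge leaving the tree is n2–n6 (14); add n6.
Step 7: cheapest edge leaving the tree is n2–n4 (18); add n4.
The 2nd edge added is n1–n5.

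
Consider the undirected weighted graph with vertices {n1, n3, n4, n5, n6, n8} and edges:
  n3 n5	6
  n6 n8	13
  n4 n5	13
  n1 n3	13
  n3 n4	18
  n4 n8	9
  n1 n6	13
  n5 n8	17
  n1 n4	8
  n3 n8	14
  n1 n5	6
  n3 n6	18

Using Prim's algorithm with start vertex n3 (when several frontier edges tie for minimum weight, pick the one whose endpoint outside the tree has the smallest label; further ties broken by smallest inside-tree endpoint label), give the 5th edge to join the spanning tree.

n1-n6

Grow the tree from n3 using Prim:
Step 1: frontier [n3 n5 6, n1 n3 13, n3 n8 14, n3 n4 18, n3 n6 18] → take n3 n5 (6); add n5.
Step 2: frontier [n1 n3 13, n3 n8 14, n3 n4 18, n3 n6 18, n1 n5 6, n4 n5 13, n5 n8 17] → take n1 n5 (6); add n1.
Step 3: frontier [n1 n4 8, n1 n6 13, n3 n8 14, n3 n4 18, n3 n6 18, n4 n5 13, n5 n8 17] → take n1 n4 (8); add n4.
Step 4: frontier [n1 n6 13, n3 n8 14, n3 n6 18, n4 n8 9, n5 n8 17] → take n4 n8 (9); add n8.
Step 5: frontier [n1 n6 13, n3 n6 18, n6 n8 13] → take n1 n6 (13); add n6.
The 5th edge added is n1 n6.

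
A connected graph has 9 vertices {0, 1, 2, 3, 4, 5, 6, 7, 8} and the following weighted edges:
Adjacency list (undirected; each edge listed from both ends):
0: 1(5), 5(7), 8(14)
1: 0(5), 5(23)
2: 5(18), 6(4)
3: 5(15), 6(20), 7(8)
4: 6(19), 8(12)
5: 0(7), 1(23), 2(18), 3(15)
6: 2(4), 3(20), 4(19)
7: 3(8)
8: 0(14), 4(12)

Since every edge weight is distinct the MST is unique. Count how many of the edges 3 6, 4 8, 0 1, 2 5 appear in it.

Kruskal's algorithm — process edges by increasing weight (ties by edge label):
2 6 (4): add — endpoints in different components.
0 1 (5): add — endpoints in different components.
0 5 (7): add — endpoints in different components.
3 7 (8): add — endpoints in different components.
4 8 (12): add — endpoints in different components.
0 8 (14): add — endpoints in different components.
3 5 (15): add — endpoints in different components.
2 5 (18): add — endpoints in different components.
MST edge set: {2 6, 0 1, 0 5, 3 7, 4 8, 0 8, 3 5, 2 5}.
Of the listed edges, {4 8, 0 1, 2 5} are in the MST → 3.

3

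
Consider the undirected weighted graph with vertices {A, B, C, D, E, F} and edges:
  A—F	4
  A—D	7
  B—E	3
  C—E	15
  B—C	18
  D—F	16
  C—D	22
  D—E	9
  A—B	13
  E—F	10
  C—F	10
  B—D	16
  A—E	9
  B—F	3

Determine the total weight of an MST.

Kruskal: consider edges lightest-first.
B—E (3): add. Components now {A} {B,E} {C} {D} {F}
B—F (3): add. Components now {A} {B,E,F} {C} {D}
A—F (4): add. Components now {A,B,E,F} {C} {D}
A—D (7): add. Components now {A,B,D,E,F} {C}
A—E (9): skip — A and E already connected.
D—E (9): skip — D and E already connected.
C—F (10): add. Components now {A,B,C,D,E,F}
MST edges: B—E, B—F, A—F, A—D, C—F; total weight 3+3+4+7+10 = 27.

27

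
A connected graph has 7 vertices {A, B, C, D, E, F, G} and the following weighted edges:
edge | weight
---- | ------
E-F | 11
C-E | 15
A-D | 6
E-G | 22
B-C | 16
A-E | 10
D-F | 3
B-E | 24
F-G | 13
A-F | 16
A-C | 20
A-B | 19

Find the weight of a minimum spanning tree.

Prim, starting at F.
Step 1: frontier [D-F 3, E-F 11, F-G 13, A-F 16] → take D-F (3); add D.
Step 2: frontier [A-D 6, E-F 11, F-G 13, A-F 16] → take A-D (6); add A.
Step 3: frontier [A-E 10, A-B 19, A-C 20, E-F 11, F-G 13] → take A-E (10); add E.
Step 4: frontier [A-B 19, A-C 20, C-E 15, E-G 22, B-E 24, F-G 13] → take F-G (13); add G.
Step 5: frontier [A-B 19, A-C 20, C-E 15, B-E 24] → take C-E (15); add C.
Step 6: frontier [A-B 19, B-C 16, B-E 24] → take B-C (16); add B.
MST edges: D-F, A-D, A-E, F-G, C-E, B-C; total weight 3+6+10+13+15+16 = 63.

63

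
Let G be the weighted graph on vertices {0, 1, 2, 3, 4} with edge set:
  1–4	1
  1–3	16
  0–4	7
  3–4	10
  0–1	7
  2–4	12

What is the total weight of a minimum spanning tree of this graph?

30

Sort edges by weight, then run Kruskal:
1–4 (1): add — endpoints in different components.
0–1 (7): add — endpoints in different components.
0–4 (7): skip — 0 and 4 already connected.
3–4 (10): add — endpoints in different components.
2–4 (12): add — endpoints in different components.
MST edges: 1–4, 0–1, 3–4, 2–4; total weight 1+7+10+12 = 30.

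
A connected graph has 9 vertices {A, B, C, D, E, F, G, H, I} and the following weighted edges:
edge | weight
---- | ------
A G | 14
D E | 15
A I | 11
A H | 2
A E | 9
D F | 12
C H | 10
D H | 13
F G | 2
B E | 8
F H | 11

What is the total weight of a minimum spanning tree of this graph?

65

Prim, starting at C.
Step 1: frontier [C H 10] → take C H (10); add H.
Step 2: frontier [A H 2, F H 11, D H 13] → take A H (2); add A.
Step 3: frontier [A E 9, A I 11, A G 14, F H 11, D H 13] → take A E (9); add E.
Step 4: frontier [A I 11, A G 14, B E 8, D E 15, F H 11, D H 13] → take B E (8); add B.
Step 5: frontier [A I 11, A G 14, D E 15, F H 11, D H 13] → take F H (11); add F.
Step 6: frontier [A I 11, A G 14, D E 15, F G 2, D F 12, D H 13] → take F G (2); add G.
Step 7: frontier [A I 11, D E 15, D F 12, D H 13] → take A I (11); add I.
Step 8: frontier [D E 15, D F 12, D H 13] → take D F (12); add D.
MST edges: C H, A H, A E, B E, F H, F G, A I, D F; total weight 10+2+9+8+11+2+11+12 = 65.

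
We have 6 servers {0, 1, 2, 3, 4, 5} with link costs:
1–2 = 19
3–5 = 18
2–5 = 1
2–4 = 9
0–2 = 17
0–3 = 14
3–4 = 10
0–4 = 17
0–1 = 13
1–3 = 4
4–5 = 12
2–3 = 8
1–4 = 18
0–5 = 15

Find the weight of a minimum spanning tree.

35

Kruskal: consider edges lightest-first.
2–5 (1): add. Components now {0} {1} {2,5} {3} {4}
1–3 (4): add. Components now {0} {1,3} {2,5} {4}
2–3 (8): add. Components now {0} {1,2,3,5} {4}
2–4 (9): add. Components now {0} {1,2,3,4,5}
3–4 (10): skip — 3 and 4 already connected.
4–5 (12): skip — 4 and 5 already connected.
0–1 (13): add. Components now {0,1,2,3,4,5}
MST edges: 2–5, 1–3, 2–3, 2–4, 0–1; total weight 1+4+8+9+13 = 35.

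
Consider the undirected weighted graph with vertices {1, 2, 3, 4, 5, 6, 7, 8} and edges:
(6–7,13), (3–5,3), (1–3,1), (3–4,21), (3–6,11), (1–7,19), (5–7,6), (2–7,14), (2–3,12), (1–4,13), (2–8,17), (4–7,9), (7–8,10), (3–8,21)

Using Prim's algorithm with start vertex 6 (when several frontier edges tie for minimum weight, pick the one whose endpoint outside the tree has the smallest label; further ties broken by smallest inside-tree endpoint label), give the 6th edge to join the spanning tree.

7-8

Prim's algorithm from 6:
Step 1: frontier [3–6 11, 6–7 13] → take 3–6 (11); add 3.
Step 2: frontier [1–3 1, 3–5 3, 2–3 12, 3–4 21, 3–8 21, 6–7 13] → take 1–3 (1); add 1.
Step 3: frontier [1–4 13, 1–7 19, 3–5 3, 2–3 12, 3–4 21, 3–8 21, 6–7 13] → take 3–5 (3); add 5.
Step 4: frontier [1–4 13, 1–7 19, 2–3 12, 3–4 21, 3–8 21, 5–7 6, 6–7 13] → take 5–7 (6); add 7.
Step 5: frontier [1–4 13, 2–3 12, 3–4 21, 3–8 21, 4–7 9, 7–8 10, 2–7 14] → take 4–7 (9); add 4.
Step 6: frontier [2–3 12, 3–8 21, 7–8 10, 2–7 14] → take 7–8 (10); add 8.
Step 7: frontier [2–3 12, 2–7 14, 2–8 17] → take 2–3 (12); add 2.
The 6th edge added is 7–8.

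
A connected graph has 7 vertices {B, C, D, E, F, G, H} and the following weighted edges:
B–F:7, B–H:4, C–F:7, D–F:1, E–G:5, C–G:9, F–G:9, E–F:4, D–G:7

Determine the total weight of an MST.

28

Prim, starting at E.
Step 1: cheapest edge leaving the tree is E–F (4); add F.
Step 2: cheapest edge leaving the tree is D–F (1); add D.
Step 3: cheapest edge leaving the tree is E–G (5); add G.
Step 4: cheapest edge leaving the tree is B–F (7); add B.
Step 5: cheapest edge leaving the tree is B–H (4); add H.
Step 6: cheapest edge leaving the tree is C–F (7); add C.
MST edges: E–F, D–F, E–G, B–F, B–H, C–F; total weight 4+1+5+7+4+7 = 28.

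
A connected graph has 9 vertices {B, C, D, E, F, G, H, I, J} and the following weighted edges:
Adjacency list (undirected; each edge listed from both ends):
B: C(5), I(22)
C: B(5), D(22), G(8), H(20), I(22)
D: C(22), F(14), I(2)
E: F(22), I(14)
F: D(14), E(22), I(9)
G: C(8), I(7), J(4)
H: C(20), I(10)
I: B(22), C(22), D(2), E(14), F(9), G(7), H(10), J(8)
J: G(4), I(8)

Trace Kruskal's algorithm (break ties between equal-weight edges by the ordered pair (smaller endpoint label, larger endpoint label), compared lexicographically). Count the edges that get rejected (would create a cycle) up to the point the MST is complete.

2

Kruskal: consider edges lightest-first.
D-I (2): add — endpoints in different components.
G-J (4): add — endpoints in different components.
B-C (5): add — endpoints in different components.
G-I (7): add — endpoints in different components.
C-G (8): add — endpoints in different components.
I-J (8): skip — I and J already connected.
F-I (9): add — endpoints in different components.
H-I (10): add — endpoints in different components.
D-F (14): skip — D and F already connected.
E-I (14): add — endpoints in different components.
Edges rejected before the tree was complete: 2.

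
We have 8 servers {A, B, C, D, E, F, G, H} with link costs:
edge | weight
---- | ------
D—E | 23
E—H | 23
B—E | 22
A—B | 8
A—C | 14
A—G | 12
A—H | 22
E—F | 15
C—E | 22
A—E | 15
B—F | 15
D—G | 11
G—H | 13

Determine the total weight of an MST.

Kruskal: consider edges lightest-first.
A—B (8): add — endpoints in different components.
D—G (11): add — endpoints in different components.
A—G (12): add — endpoints in different components.
G—H (13): add — endpoints in different components.
A—C (14): add — endpoints in different components.
A—E (15): add — endpoints in different components.
B—F (15): add — endpoints in different components.
MST edges: A—B, D—G, A—G, G—H, A—C, A—E, B—F; total weight 8+11+12+13+14+15+15 = 88.

88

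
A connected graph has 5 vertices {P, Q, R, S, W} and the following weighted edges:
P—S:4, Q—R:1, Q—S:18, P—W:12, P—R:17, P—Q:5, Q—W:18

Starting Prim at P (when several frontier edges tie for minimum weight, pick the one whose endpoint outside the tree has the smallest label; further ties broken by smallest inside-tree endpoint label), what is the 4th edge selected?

Grow the tree from P using Prim:
Step 1: frontier [P—S 4, P—Q 5, P—W 12, P—R 17] → take P—S (4); add S.
Step 2: frontier [P—Q 5, P—W 12, P—R 17, Q—S 18] → take P—Q (5); add Q.
Step 3: frontier [P—W 12, P—R 17, Q—R 1, Q—W 18] → take Q—R (1); add R.
Step 4: frontier [P—W 12, Q—W 18] → take P—W (12); add W.
The 4th edge added is P—W.

P-W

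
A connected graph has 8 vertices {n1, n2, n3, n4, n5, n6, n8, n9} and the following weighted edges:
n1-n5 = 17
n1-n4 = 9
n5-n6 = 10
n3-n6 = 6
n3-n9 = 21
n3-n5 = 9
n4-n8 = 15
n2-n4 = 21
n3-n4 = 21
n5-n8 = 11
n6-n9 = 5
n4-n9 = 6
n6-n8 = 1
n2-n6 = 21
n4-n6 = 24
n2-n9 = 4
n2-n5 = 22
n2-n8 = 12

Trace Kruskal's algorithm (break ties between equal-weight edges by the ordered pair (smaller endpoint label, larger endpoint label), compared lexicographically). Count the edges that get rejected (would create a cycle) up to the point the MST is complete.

Kruskal: consider edges lightest-first.
n6-n8 (1): add — endpoints in different components.
n2-n9 (4): add — endpoints in different components.
n6-n9 (5): add — endpoints in different components.
n3-n6 (6): add — endpoints in different components.
n4-n9 (6): add — endpoints in different components.
n1-n4 (9): add — endpoints in different components.
n3-n5 (9): add — endpoints in different components.
Edges rejected before the tree was complete: 0.

0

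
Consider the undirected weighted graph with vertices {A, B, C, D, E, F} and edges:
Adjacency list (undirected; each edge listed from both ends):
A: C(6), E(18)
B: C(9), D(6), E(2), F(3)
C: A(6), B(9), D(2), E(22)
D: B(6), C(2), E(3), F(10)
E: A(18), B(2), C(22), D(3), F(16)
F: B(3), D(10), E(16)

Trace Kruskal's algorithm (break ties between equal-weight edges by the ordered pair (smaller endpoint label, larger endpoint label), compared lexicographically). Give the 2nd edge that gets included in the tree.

C-D

Sort edges by weight, then run Kruskal:
B—E (2): add — endpoints in different components.
C—D (2): add — endpoints in different components.
B—F (3): add — endpoints in different components.
D—E (3): add — endpoints in different components.
A—C (6): add — endpoints in different components.
The 2nd edge added is C—D.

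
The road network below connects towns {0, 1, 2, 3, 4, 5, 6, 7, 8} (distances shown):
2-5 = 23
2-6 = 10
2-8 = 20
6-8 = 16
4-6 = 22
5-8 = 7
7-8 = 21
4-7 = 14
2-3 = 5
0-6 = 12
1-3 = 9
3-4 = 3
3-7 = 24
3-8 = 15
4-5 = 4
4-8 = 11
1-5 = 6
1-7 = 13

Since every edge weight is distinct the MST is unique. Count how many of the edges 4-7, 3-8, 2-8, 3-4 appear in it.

1

Kruskal: consider edges lightest-first.
3-4 (3): add — endpoints in different components.
4-5 (4): add — endpoints in different components.
2-3 (5): add — endpoints in different components.
1-5 (6): add — endpoints in different components.
5-8 (7): add — endpoints in different components.
1-3 (9): skip — 1 and 3 already connected.
2-6 (10): add — endpoints in different components.
4-8 (11): skip — 4 and 8 already connected.
0-6 (12): add — endpoints in different components.
1-7 (13): add — endpoints in different components.
MST edge set: {3-4, 4-5, 2-3, 1-5, 5-8, 2-6, 0-6, 1-7}.
Of the listed edges, {3-4} are in the MST → 1.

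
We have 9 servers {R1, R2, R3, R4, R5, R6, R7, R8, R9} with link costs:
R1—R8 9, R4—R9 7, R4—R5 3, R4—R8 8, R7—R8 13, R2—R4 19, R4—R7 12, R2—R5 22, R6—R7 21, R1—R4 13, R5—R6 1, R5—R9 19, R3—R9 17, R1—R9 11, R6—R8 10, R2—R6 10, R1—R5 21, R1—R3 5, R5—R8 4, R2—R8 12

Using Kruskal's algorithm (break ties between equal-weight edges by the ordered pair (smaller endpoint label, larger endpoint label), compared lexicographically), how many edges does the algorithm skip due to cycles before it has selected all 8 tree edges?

4

Sort edges by weight, then run Kruskal:
R5—R6 (1): add — endpoints in different components.
R4—R5 (3): add — endpoints in different components.
R5—R8 (4): add — endpoints in different components.
R1—R3 (5): add — endpoints in different components.
R4—R9 (7): add — endpoints in different components.
R4—R8 (8): skip — R8 and R4 already connected.
R1—R8 (9): add — endpoints in different components.
R2—R6 (10): add — endpoints in different components.
R6—R8 (10): skip — R6 and R8 already connected.
R1—R9 (11): skip — R9 and R1 already connected.
R2—R8 (12): skip — R8 and R2 already connected.
R4—R7 (12): add — endpoints in different components.
Edges rejected before the tree was complete: 4.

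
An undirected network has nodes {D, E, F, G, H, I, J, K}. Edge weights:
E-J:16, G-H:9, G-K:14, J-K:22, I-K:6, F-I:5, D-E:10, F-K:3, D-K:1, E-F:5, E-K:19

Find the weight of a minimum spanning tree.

Prim's algorithm from H:
Step 1: cheapest edge leaving the tree is G-H (9); add G.
Step 2: cheapest edge leaving the tree is G-K (14); add K.
Step 3: cheapest edge leaving the tree is D-K (1); add D.
Step 4: cheapest edge leaving the tree is F-K (3); add F.
Step 5: cheapest edge leaving the tree is E-F (5); add E.
Step 6: cheapest edge leaving the tree is F-I (5); add I.
Step 7: cheapest edge leaving the tree is E-J (16); add J.
MST edges: G-H, G-K, D-K, F-K, E-F, F-I, E-J; total weight 9+14+1+3+5+5+16 = 53.

53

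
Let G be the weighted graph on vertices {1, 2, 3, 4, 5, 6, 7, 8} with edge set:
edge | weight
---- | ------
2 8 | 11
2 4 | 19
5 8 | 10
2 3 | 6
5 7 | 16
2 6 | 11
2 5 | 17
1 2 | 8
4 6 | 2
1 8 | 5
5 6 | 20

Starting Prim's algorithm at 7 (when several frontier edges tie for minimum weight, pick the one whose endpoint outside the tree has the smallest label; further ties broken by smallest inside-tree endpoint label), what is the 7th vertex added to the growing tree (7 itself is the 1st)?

Prim, starting at 7.
Step 1: cheapest edge leaving the tree is 5 7 (16); add 5.
Step 2: cheapest edge leaving the tree is 5 8 (10); add 8.
Step 3: cheapest edge leaving the tree is 1 8 (5); add 1.
Step 4: cheapest edge leaving the tree is 1 2 (8); add 2.
Step 5: cheapest edge leaving the tree is 2 3 (6); add 3.
Step 6: cheapest edge leaving the tree is 2 6 (11); add 6.
Step 7: cheapest edge leaving the tree is 4 6 (2); add 4.
Vertex order: 7, 5, 8, 1, 2, 3, 6, 4. The 7th vertex is 6.

6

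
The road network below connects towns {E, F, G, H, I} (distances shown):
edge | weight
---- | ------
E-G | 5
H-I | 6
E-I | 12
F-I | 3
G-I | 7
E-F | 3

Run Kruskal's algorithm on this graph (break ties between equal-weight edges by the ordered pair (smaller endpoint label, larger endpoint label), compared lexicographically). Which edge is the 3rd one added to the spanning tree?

E-G

Sort edges by weight, then run Kruskal:
E-F (3): add — endpoints in different components.
F-I (3): add — endpoints in different components.
E-G (5): add — endpoints in different components.
H-I (6): add — endpoints in different components.
The 3rd edge added is E-G.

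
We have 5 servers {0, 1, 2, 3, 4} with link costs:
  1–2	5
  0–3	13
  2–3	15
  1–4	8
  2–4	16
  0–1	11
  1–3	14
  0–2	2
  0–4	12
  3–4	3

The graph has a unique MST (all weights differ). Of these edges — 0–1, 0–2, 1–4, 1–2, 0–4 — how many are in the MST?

3

Sort edges by weight, then run Kruskal:
0–2 (2): add — endpoints in different components.
3–4 (3): add — endpoints in different components.
1–2 (5): add — endpoints in different components.
1–4 (8): add — endpoints in different components.
MST edge set: {0–2, 3–4, 1–2, 1–4}.
Of the listed edges, {0–2, 1–4, 1–2} are in the MST → 3.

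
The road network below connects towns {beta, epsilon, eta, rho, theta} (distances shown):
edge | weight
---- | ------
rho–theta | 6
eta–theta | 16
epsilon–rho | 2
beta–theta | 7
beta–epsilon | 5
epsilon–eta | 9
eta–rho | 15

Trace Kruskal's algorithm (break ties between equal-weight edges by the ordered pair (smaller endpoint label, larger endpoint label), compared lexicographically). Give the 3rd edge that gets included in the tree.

Sort edges by weight, then run Kruskal:
epsilon–rho (2): add. Components now {eta} {theta} {epsilon,rho} {beta}
beta–epsilon (5): add. Components now {eta} {theta} {beta,epsilon,rho}
rho–theta (6): add. Components now {eta} {beta,epsilon,rho,theta}
beta–theta (7): skip — theta and beta already connected.
epsilon–eta (9): add. Components now {beta,epsilon,eta,rho,theta}
The 3rd edge added is rho–theta.

rho-theta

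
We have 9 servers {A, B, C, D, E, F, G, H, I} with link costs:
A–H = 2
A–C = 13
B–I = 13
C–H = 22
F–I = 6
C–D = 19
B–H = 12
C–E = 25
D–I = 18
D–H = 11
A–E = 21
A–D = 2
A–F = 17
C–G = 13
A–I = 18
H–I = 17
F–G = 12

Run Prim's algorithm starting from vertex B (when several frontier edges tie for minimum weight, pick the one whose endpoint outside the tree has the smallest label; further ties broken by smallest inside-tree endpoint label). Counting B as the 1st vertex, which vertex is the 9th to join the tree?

Prim's algorithm from B:
Step 1: cheapest edge leaving the tree is B–H (12); add H.
Step 2: cheapest edge leaving the tree is A–H (2); add A.
Step 3: cheapest edge leaving the tree is A–D (2); add D.
Step 4: cheapest edge leaving the tree is A–C (13); add C.
Step 5: cheapest edge leaving the tree is C–G (13); add G.
Step 6: cheapest edge leaving the tree is F–G (12); add F.
Step 7: cheapest edge leaving the tree is F–I (6); add I.
Step 8: cheapest edge leaving the tree is A–E (21); add E.
Vertex order: B, H, A, D, C, G, F, I, E. The 9th vertex is E.

E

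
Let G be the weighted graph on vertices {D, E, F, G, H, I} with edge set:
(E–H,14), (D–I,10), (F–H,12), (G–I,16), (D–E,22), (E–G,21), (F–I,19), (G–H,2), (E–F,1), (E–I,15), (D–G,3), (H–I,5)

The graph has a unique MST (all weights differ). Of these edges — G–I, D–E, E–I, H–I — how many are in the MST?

Kruskal's algorithm — process edges by increasing weight (ties by edge label):
E–F (1): add. Components now {D} {E,F} {G} {H} {I}
G–H (2): add. Components now {D} {E,F} {G,H} {I}
D–G (3): add. Components now {D,G,H} {E,F} {I}
H–I (5): add. Components now {D,G,H,I} {E,F}
D–I (10): skip — D and I already connected.
F–H (12): add. Components now {D,E,F,G,H,I}
MST edge set: {E–F, G–H, D–G, H–I, F–H}.
Of the listed edges, {H–I} are in the MST → 1.

1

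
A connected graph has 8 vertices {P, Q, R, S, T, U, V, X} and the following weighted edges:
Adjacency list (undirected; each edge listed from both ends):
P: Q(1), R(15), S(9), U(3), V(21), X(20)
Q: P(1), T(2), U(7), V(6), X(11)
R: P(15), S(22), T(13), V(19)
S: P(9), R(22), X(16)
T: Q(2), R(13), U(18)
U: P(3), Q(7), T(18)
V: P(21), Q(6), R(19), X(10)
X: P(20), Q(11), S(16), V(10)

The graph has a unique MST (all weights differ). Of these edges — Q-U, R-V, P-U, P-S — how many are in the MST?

2

Kruskal's algorithm — process edges by increasing weight (ties by edge label):
P-Q (1): add — endpoints in different components.
Q-T (2): add — endpoints in different components.
P-U (3): add — endpoints in different components.
Q-V (6): add — endpoints in different components.
Q-U (7): skip — U and Q already connected.
P-S (9): add — endpoints in different components.
V-X (10): add — endpoints in different components.
Q-X (11): skip — Q and X already connected.
R-T (13): add — endpoints in different components.
MST edge set: {P-Q, Q-T, P-U, Q-V, P-S, V-X, R-T}.
Of the listed edges, {P-U, P-S} are in the MST → 2.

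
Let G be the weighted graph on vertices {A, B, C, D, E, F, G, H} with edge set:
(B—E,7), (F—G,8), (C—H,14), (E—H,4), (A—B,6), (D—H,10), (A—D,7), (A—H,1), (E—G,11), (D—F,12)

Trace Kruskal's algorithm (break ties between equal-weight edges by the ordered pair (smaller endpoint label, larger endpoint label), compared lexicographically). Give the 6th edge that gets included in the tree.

E-G

Sort edges by weight, then run Kruskal:
A—H (1): add — endpoints in different components.
E—H (4): add — endpoints in different components.
A—B (6): add — endpoints in different components.
A—D (7): add — endpoints in different components.
B—E (7): skip — B and E already connected.
F—G (8): add — endpoints in different components.
D—H (10): skip — D and H already connected.
E—G (11): add — endpoints in different components.
D—F (12): skip — D and F already connected.
C—H (14): add — endpoints in different components.
The 6th edge added is E—G.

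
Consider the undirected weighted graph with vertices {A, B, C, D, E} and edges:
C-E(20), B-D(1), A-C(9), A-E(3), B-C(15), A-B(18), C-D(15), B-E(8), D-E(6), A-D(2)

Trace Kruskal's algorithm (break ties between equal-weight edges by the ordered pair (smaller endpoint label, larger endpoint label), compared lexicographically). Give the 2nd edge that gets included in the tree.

Kruskal: consider edges lightest-first.
B-D (1): add — endpoints in different components.
A-D (2): add — endpoints in different components.
A-E (3): add — endpoints in different components.
D-E (6): skip — D and E already connected.
B-E (8): skip — B and E already connected.
A-C (9): add — endpoints in different components.
The 2nd edge added is A-D.

A-D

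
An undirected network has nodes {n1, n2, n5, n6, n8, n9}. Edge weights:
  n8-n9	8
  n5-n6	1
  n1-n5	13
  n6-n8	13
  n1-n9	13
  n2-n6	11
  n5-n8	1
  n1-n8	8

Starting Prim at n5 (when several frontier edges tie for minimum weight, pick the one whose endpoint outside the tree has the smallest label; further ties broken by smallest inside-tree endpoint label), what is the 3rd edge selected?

n1-n8

Prim's algorithm from n5:
Step 1: cheapest edge leaving the tree is n5-n6 (1); add n6.
Step 2: cheapest edge leaving the tree is n5-n8 (1); add n8.
Step 3: cheapest edge leaving the tree is n1-n8 (8); add n1.
Step 4: cheapest edge leaving the tree is n8-n9 (8); add n9.
Step 5: cheapest edge leaving the tree is n2-n6 (11); add n2.
The 3rd edge added is n1-n8.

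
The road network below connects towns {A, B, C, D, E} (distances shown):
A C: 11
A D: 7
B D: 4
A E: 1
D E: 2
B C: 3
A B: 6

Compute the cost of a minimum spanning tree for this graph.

10

Kruskal's algorithm — process edges by increasing weight (ties by edge label):
A E (1): add. Components now {A,E} {B} {C} {D}
D E (2): add. Components now {A,D,E} {B} {C}
B C (3): add. Components now {A,D,E} {B,C}
B D (4): add. Components now {A,B,C,D,E}
MST edges: A E, D E, B C, B D; total weight 1+2+3+4 = 10.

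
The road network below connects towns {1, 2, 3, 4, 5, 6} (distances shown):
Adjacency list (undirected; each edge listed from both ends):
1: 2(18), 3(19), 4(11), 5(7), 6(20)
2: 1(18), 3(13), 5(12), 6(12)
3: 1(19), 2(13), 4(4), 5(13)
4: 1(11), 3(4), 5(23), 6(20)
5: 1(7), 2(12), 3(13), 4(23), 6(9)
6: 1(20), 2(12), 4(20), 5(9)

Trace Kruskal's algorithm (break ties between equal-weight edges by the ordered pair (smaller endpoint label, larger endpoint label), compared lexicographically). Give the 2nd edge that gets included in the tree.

Kruskal's algorithm — process edges by increasing weight (ties by edge label):
3–4 (4): add. Components now {1} {2} {3,4} {5} {6}
1–5 (7): add. Components now {1,5} {2} {3,4} {6}
5–6 (9): add. Components now {1,5,6} {2} {3,4}
1–4 (11): add. Components now {1,3,4,5,6} {2}
2–5 (12): add. Components now {1,2,3,4,5,6}
The 2nd edge added is 1–5.

1-5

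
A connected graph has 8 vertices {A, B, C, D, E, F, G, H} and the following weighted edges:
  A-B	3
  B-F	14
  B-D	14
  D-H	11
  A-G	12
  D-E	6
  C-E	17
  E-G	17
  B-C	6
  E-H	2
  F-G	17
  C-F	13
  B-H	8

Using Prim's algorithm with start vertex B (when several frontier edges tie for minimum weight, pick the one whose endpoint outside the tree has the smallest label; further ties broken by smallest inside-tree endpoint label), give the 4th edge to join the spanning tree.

E-H

Prim's algorithm from B:
Step 1: cheapest edge leaving the tree is A-B (3); add A.
Step 2: cheapest edge leaving the tree is B-C (6); add C.
Step 3: cheapest edge leaving the tree is B-H (8); add H.
Step 4: cheapest edge leaving the tree is E-H (2); add E.
Step 5: cheapest edge leaving the tree is D-E (6); add D.
Step 6: cheapest edge leaving the tree is A-G (12); add G.
Step 7: cheapest edge leaving the tree is C-F (13); add F.
The 4th edge added is E-H.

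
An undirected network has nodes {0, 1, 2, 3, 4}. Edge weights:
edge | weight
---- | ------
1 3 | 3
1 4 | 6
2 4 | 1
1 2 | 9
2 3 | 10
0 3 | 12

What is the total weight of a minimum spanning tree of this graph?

22

Sort edges by weight, then run Kruskal:
2 4 (1): add. Components now {0} {1} {2,4} {3}
1 3 (3): add. Components now {0} {1,3} {2,4}
1 4 (6): add. Components now {0} {1,2,3,4}
1 2 (9): skip — 1 and 2 already connected.
2 3 (10): skip — 2 and 3 already connected.
0 3 (12): add. Components now {0,1,2,3,4}
MST edges: 2 4, 1 3, 1 4, 0 3; total weight 1+3+6+12 = 22.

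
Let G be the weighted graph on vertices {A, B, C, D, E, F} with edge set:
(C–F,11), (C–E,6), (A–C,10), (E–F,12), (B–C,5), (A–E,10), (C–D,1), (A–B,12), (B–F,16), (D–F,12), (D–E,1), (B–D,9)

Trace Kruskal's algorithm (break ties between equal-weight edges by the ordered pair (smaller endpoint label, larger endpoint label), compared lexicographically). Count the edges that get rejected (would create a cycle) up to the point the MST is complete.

Sort edges by weight, then run Kruskal:
C–D (1): add — endpoints in different components.
D–E (1): add — endpoints in different components.
B–C (5): add — endpoints in different components.
C–E (6): skip — C and E already connected.
B–D (9): skip — B and D already connected.
A–C (10): add — endpoints in different components.
A–E (10): skip — A and E already connected.
C–F (11): add — endpoints in different components.
Edges rejected before the tree was complete: 3.

3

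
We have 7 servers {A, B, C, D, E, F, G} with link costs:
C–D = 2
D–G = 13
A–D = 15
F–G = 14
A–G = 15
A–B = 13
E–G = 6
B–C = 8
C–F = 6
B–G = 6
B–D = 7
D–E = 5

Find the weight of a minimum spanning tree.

Sort edges by weight, then run Kruskal:
C–D (2): add — endpoints in different components.
D–E (5): add — endpoints in different components.
B–G (6): add — endpoints in different components.
C–F (6): add — endpoints in different components.
E–G (6): add — endpoints in different components.
B–D (7): skip — B and D already connected.
B–C (8): skip — B and C already connected.
A–B (13): add — endpoints in different components.
MST edges: C–D, D–E, B–G, C–F, E–G, A–B; total weight 2+5+6+6+6+13 = 38.

38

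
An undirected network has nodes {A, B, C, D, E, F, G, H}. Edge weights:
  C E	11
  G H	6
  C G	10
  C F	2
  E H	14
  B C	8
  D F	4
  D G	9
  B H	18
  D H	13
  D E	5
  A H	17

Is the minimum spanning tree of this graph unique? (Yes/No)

Yes

Kruskal's algorithm — process edges by increasing weight (ties by edge label):
C F (2): add — endpoints in different components.
D F (4): add — endpoints in different components.
D E (5): add — endpoints in different components.
G H (6): add — endpoints in different components.
B C (8): add — endpoints in different components.
D G (9): add — endpoints in different components.
C G (10): skip — C and G already connected.
C E (11): skip — C and E already connected.
D H (13): skip — D and H already connected.
E H (14): skip — E and H already connected.
A H (17): add — endpoints in different components.
Every non-tree edge has weight strictly greater than the heaviest edge on the tree path between its endpoints, so the MST is unique.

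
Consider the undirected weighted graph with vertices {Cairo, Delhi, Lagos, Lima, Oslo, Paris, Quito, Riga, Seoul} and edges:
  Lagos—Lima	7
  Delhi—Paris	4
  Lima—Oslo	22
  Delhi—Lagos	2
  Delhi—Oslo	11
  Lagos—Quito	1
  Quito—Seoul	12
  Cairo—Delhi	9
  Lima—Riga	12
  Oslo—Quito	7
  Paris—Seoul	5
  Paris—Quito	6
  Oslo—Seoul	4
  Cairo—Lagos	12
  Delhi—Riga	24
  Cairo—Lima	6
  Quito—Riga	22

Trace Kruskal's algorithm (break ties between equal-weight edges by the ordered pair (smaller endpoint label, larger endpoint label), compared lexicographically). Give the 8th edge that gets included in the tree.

Sort edges by weight, then run Kruskal:
Lagos—Quito (1): add — endpoints in different components.
Delhi—Lagos (2): add — endpoints in different components.
Delhi—Paris (4): add — endpoints in different components.
Oslo—Seoul (4): add — endpoints in different components.
Paris—Seoul (5): add — endpoints in different components.
Cairo—Lima (6): add — endpoints in different components.
Paris—Quito (6): skip — Quito and Paris already connected.
Lagos—Lima (7): add — endpoints in different components.
Oslo—Quito (7): skip — Oslo and Quito already connected.
Cairo—Delhi (9): skip — Delhi and Cairo already connected.
Delhi—Oslo (11): skip — Delhi and Oslo already connected.
Cairo—Lagos (12): skip — Cairo and Lagos already connected.
Lima—Riga (12): add — endpoints in different components.
The 8th edge added is Lima—Riga.

Lima-Riga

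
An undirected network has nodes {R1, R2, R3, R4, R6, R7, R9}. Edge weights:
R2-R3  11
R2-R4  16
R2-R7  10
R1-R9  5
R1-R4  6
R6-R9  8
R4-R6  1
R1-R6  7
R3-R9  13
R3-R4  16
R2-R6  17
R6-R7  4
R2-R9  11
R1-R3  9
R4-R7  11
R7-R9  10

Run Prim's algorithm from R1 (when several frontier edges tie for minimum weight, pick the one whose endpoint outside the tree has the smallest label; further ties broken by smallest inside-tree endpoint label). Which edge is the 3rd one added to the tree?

Prim's algorithm from R1:
Step 1: cheapest edge leaving the tree is R1-R9 (5); add R9.
Step 2: cheapest edge leaving the tree is R1-R4 (6); add R4.
Step 3: cheapest edge leaving the tree is R4-R6 (1); add R6.
Step 4: cheapest edge leaving the tree is R6-R7 (4); add R7.
Step 5: cheapest edge leaving the tree is R1-R3 (9); add R3.
Step 6: cheapest edge leaving the tree is R2-R7 (10); add R2.
The 3rd edge added is R4-R6.

R4-R6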